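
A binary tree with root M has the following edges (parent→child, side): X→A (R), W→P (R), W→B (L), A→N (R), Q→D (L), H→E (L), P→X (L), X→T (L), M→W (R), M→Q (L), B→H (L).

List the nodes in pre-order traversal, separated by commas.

Pre-order visits the node, then its left subtree, then its right subtree.
Visit M.
At M: go left to Q.
  Visit Q.
  At Q: go left to D.
    D is a leaf — visit D.
  At Q: no right child.
At M: go right to W.
  Visit W.
  At W: go left to B.
    Visit B.
    At B: go left to H.
      Visit H.
      At H: go left to E.
        E is a leaf — visit E.
      At H: no right child.
    At B: no right child.
  At W: go right to P.
    Visit P.
    At P: go left to X.
      Visit X.
      At X: go left to T.
        T is a leaf — visit T.
      At X: go right to A.
        Visit A.
        At A: no left child.
        At A: go right to N.
          N is a leaf — visit N.
    At P: no right child.

M, Q, D, W, B, H, E, P, X, T, A, N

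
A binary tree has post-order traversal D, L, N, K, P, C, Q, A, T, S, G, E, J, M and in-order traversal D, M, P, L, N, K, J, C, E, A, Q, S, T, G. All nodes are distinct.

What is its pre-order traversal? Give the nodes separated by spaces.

The last element of post-order is the root; it splits in-order into left and right subtrees.
Root M: left subtree has 1 node {D}, right has 12 {P, L, N, K, J, C, E, A, Q, S, T, G}.
  Root J: left subtree has 4 nodes {P, L, N, K}, right has 7 {C, E, A, Q, S, T, G}.
    Root P: left subtree has 0 nodes { }, right has 3 {L, N, K}.
      Root K: left subtree has 2 nodes {L, N}, right has 0 { }.
        Root N: left subtree has 1 node {L}, right has 0 { }.
    Root E: left subtree has 1 node {C}, right has 5 {A, Q, S, T, G}.
      Root G: left subtree has 4 nodes {A, Q, S, T}, right has 0 { }.
        Root S: left subtree has 2 nodes {A, Q}, right has 1 {T}.
          Root A: left subtree has 0 nodes { }, right has 1 {Q}.

M D J P K N L E C G S A Q T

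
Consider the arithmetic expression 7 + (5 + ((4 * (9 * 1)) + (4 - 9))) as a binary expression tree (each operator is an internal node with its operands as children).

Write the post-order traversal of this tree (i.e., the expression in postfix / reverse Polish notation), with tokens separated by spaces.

7 5 4 9 1 * * 4 9 - + + +

Post-order on an expression tree gives postfix notation: for each operator, emit left operand, right operand, then the operator.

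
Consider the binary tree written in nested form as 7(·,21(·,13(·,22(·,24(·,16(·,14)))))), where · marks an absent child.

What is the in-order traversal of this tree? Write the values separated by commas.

In-order visits the left subtree, then the node, then the right subtree.
At 7: no left child.
Visit 7.
At 7: go right to 21.
  At 21: no left child.
  Visit 21.
  At 21: go right to 13.
    At 13: no left child.
    Visit 13.
    At 13: go right to 22.
      At 22: no left child.
      Visit 22.
      At 22: go right to 24.
        At 24: no left child.
        Visit 24.
        At 24: go right to 16.
          At 16: no left child.
          Visit 16.
          At 16: go right to 14.
            14 is a leaf — visit 14.

7, 21, 13, 22, 24, 16, 14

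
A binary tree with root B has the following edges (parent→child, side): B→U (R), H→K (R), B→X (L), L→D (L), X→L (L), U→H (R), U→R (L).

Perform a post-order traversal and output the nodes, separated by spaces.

Post-order visits the left subtree, then the right subtree, then the node.
At B: go left to X.
  At X: go left to L.
    At L: go left to D.
      D is a leaf — visit D.
    At L: no right child.
    Visit L.
  At X: no right child.
  Visit X.
At B: go right to U.
  At U: go left to R.
    R is a leaf — visit R.
  At U: go right to H.
    At H: no left child.
    At H: go right to K.
      K is a leaf — visit K.
    Visit H.
  Visit U.
Visit B.

D L X R K H U B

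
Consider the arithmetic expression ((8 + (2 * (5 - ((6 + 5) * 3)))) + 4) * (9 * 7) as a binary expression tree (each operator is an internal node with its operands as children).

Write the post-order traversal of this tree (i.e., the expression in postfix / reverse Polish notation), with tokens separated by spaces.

Post-order on an expression tree gives postfix notation: for each operator, emit left operand, right operand, then the operator.

8 2 5 6 5 + 3 * - * + 4 + 9 7 * *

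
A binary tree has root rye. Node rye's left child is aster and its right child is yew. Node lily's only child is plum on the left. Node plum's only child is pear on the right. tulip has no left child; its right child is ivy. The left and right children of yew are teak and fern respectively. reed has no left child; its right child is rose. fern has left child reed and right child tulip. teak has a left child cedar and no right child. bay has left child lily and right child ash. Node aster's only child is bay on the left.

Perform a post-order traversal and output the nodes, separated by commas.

Post-order visits the left subtree, then the right subtree, then the node.
At rye: go left to aster.
  At aster: go left to bay.
    At bay: go left to lily.
      At lily: go left to plum.
        At plum: no left child.
        At plum: go right to pear.
          pear is a leaf — visit pear.
        Visit plum.
      At lily: no right child.
      Visit lily.
    At bay: go right to ash.
      ash is a leaf — visit ash.
    Visit bay.
  At aster: no right child.
  Visit aster.
At rye: go right to yew.
  At yew: go left to teak.
    At teak: go left to cedar.
      cedar is a leaf — visit cedar.
    At teak: no right child.
    Visit teak.
  At yew: go right to fern.
    At fern: go left to reed.
      At reed: no left child.
      At reed: go right to rose.
        rose is a leaf — visit rose.
      Visit reed.
    At fern: go right to tulip.
      At tulip: no left child.
      At tulip: go right to ivy.
        ivy is a leaf — visit ivy.
      Visit tulip.
    Visit fern.
  Visit yew.
Visit rye.

pear, plum, lily, ash, bay, aster, cedar, teak, rose, reed, ivy, tulip, fern, yew, rye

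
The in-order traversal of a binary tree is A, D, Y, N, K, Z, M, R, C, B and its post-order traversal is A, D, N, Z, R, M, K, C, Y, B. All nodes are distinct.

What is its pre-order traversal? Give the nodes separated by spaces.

B Y D A C K N M Z R

The last element of post-order is the root; it splits in-order into left and right subtrees.
Root B: left subtree has 9 nodes {A, D, Y, N, K, Z, M, R, C}, right has 0 { }.
  Root Y: left subtree has 2 nodes {A, D}, right has 6 {N, K, Z, M, R, C}.
    Root D: left subtree has 1 node {A}, right has 0 { }.
    Root C: left subtree has 5 nodes {N, K, Z, M, R}, right has 0 { }.
      Root K: left subtree has 1 node {N}, right has 3 {Z, M, R}.
        Root M: left subtree has 1 node {Z}, right has 1 {R}.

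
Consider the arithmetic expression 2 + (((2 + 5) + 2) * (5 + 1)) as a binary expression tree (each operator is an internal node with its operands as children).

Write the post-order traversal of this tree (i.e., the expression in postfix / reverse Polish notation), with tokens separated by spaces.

Post-order on an expression tree gives postfix notation: for each operator, emit left operand, right operand, then the operator.

2 2 5 + 2 + 5 1 + * +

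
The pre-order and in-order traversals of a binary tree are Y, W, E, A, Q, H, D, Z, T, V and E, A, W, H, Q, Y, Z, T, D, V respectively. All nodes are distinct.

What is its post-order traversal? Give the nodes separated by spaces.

The first element of pre-order is the root; it splits in-order into left and right subtrees.
Root Y: left subtree has 5 nodes {E, A, W, H, Q}, right has 4 {Z, T, D, V}.
  Root W: left subtree has 2 nodes {E, A}, right has 2 {H, Q}.
    Root E: left subtree has 0 nodes { }, right has 1 {A}.
    Root Q: left subtree has 1 node {H}, right has 0 { }.
  Root D: left subtree has 2 nodes {Z, T}, right has 1 {V}.
    Root Z: left subtree has 0 nodes { }, right has 1 {T}.

A E H Q W T Z V D Y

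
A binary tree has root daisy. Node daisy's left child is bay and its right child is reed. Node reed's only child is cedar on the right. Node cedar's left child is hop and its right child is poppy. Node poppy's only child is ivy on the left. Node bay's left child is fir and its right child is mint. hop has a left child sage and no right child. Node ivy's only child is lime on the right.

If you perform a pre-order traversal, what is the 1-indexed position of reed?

5

Pre-order visits the node, then its left subtree, then its right subtree.
Visit daisy.
At daisy: go left to bay.
  Visit bay.
  At bay: go left to fir.
    fir is a leaf — visit fir.
  At bay: go right to mint.
    mint is a leaf — visit mint.
At daisy: go right to reed.
  Visit reed.
  At reed: no left child.
  At reed: go right to cedar.
    Visit cedar.
    At cedar: go left to hop.
      Visit hop.
      At hop: go left to sage.
        sage is a leaf — visit sage.
      At hop: no right child.
    At cedar: go right to poppy.
      Visit poppy.
      At poppy: go left to ivy.
        Visit ivy.
        At ivy: no left child.
        At ivy: go right to lime.
          lime is a leaf — visit lime.
      At poppy: no right child.
Full pre-order sequence: daisy, bay, fir, mint, reed, cedar, hop, sage, poppy, ivy, lime.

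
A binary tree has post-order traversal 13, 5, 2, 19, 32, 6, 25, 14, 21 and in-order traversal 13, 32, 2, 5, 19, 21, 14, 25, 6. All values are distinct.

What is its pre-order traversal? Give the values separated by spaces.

The last element of post-order is the root; it splits in-order into left and right subtrees.
Root 21: left subtree has 5 nodes {13, 32, 2, 5, 19}, right has 3 {14, 25, 6}.
  Root 32: left subtree has 1 node {13}, right has 3 {2, 5, 19}.
    Root 19: left subtree has 2 nodes {2, 5}, right has 0 { }.
      Root 2: left subtree has 0 nodes { }, right has 1 {5}.
  Root 14: left subtree has 0 nodes { }, right has 2 {25, 6}.
    Root 25: left subtree has 0 nodes { }, right has 1 {6}.

21 32 13 19 2 5 14 25 6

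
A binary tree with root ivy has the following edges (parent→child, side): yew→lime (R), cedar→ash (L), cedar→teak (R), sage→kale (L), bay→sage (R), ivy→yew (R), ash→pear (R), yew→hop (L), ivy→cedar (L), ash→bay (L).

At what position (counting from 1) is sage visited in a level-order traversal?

Level-order visits nodes level by level from the root, left to right within each level.
Level 0: ivy
Level 1: cedar, yew
Level 2: ash, teak, hop, lime
Level 3: bay, pear
Level 4: sage
Level 5: kale
Full level-order sequence: ivy, cedar, yew, ash, teak, hop, lime, bay, pear, sage, kale.

10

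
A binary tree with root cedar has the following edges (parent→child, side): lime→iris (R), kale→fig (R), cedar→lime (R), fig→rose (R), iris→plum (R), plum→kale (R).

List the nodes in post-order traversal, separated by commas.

Post-order visits the left subtree, then the right subtree, then the node.
At cedar: no left child.
At cedar: go right to lime.
  At lime: no left child.
  At lime: go right to iris.
    At iris: no left child.
    At iris: go right to plum.
      At plum: no left child.
      At plum: go right to kale.
        At kale: no left child.
        At kale: go right to fig.
          At fig: no left child.
          At fig: go right to rose.
            rose is a leaf — visit rose.
          Visit fig.
        Visit kale.
      Visit plum.
    Visit iris.
  Visit lime.
Visit cedar.

rose, fig, kale, plum, iris, lime, cedar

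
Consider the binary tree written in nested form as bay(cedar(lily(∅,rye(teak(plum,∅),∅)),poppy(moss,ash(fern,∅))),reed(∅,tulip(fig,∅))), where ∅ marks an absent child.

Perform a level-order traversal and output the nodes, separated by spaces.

Level-order visits nodes level by level from the root, left to right within each level.
Level 0: bay
Level 1: cedar, reed
Level 2: lily, poppy, tulip
Level 3: rye, moss, ash, fig
Level 4: teak, fern
Level 5: plum

bay cedar reed lily poppy tulip rye moss ash fig teak fern plum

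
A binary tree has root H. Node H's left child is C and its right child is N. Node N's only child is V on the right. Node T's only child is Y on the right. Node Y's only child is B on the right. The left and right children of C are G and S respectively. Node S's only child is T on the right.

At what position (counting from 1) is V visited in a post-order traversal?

Post-order visits the left subtree, then the right subtree, then the node.
At H: go left to C.
  At C: go left to G.
    G is a leaf — visit G.
  At C: go right to S.
    At S: no left child.
    At S: go right to T.
      At T: no left child.
      At T: go right to Y.
        At Y: no left child.
        At Y: go right to B.
          B is a leaf — visit B.
        Visit Y.
      Visit T.
    Visit S.
  Visit C.
At H: go right to N.
  At N: no left child.
  At N: go right to V.
    V is a leaf — visit V.
  Visit N.
Visit H.
Full post-order sequence: G, B, Y, T, S, C, V, N, H.

7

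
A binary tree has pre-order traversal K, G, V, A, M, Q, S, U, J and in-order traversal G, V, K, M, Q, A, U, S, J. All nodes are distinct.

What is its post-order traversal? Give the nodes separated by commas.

V, G, Q, M, U, J, S, A, K

The first element of pre-order is the root; it splits in-order into left and right subtrees.
Root K: left subtree has 2 nodes {G, V}, right has 6 {M, Q, A, U, S, J}.
  Root G: left subtree has 0 nodes { }, right has 1 {V}.
  Root A: left subtree has 2 nodes {M, Q}, right has 3 {U, S, J}.
    Root M: left subtree has 0 nodes { }, right has 1 {Q}.
    Root S: left subtree has 1 node {U}, right has 1 {J}.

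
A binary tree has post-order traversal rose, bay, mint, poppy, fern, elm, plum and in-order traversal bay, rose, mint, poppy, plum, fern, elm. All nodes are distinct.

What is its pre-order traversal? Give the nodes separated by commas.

plum, poppy, mint, bay, rose, elm, fern

The last element of post-order is the root; it splits in-order into left and right subtrees.
Root plum: left subtree has 4 nodes {bay, rose, mint, poppy}, right has 2 {fern, elm}.
  Root poppy: left subtree has 3 nodes {bay, rose, mint}, right has 0 { }.
    Root mint: left subtree has 2 nodes {bay, rose}, right has 0 { }.
      Root bay: left subtree has 0 nodes { }, right has 1 {rose}.
  Root elm: left subtree has 1 node {fern}, right has 0 { }.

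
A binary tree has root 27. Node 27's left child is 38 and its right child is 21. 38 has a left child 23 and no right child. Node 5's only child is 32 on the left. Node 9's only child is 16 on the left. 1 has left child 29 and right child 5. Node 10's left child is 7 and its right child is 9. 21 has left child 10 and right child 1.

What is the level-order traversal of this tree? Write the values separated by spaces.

Level-order visits nodes level by level from the root, left to right within each level.
Level 0: 27
Level 1: 38, 21
Level 2: 23, 10, 1
Level 3: 7, 9, 29, 5
Level 4: 16, 32

27 38 21 23 10 1 7 9 29 5 16 32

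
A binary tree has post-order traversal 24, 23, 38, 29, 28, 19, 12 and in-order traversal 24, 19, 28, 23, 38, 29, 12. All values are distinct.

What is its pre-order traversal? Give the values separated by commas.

The last element of post-order is the root; it splits in-order into left and right subtrees.
Root 12: left subtree has 6 nodes {24, 19, 28, 23, 38, 29}, right has 0 { }.
  Root 19: left subtree has 1 node {24}, right has 4 {28, 23, 38, 29}.
    Root 28: left subtree has 0 nodes { }, right has 3 {23, 38, 29}.
      Root 29: left subtree has 2 nodes {23, 38}, right has 0 { }.
        Root 38: left subtree has 1 node {23}, right has 0 { }.

12, 19, 24, 28, 29, 38, 23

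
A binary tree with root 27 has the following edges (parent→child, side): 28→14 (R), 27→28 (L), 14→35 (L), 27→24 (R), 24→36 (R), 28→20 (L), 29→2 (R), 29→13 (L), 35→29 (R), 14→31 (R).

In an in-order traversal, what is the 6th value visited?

In-order visits the left subtree, then the node, then the right subtree.
At 27: go left to 28.
  At 28: go left to 20.
    20 is a leaf — visit 20.
  Visit 28.
  At 28: go right to 14.
    At 14: go left to 35.
      At 35: no left child.
      Visit 35.
      At 35: go right to 29.
        At 29: go left to 13.
          13 is a leaf — visit 13.
        Visit 29.
        At 29: go right to 2.
          2 is a leaf — visit 2.
    Visit 14.
    At 14: go right to 31.
      31 is a leaf — visit 31.
Visit 27.
At 27: go right to 24.
  At 24: no left child.
  Visit 24.
  At 24: go right to 36.
    36 is a leaf — visit 36.
Full in-order sequence: 20, 28, 35, 13, 29, 2, 14, 31, 27, 24, 36.

2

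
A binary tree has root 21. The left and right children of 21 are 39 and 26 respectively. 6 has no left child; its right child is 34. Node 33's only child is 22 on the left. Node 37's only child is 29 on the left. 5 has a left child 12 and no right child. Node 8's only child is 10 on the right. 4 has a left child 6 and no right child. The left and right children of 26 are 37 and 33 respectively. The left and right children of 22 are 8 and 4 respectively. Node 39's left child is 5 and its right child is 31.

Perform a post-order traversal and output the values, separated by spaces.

Post-order visits the left subtree, then the right subtree, then the node.
At 21: go left to 39.
  At 39: go left to 5.
    At 5: go left to 12.
      12 is a leaf — visit 12.
    At 5: no right child.
    Visit 5.
  At 39: go right to 31.
    31 is a leaf — visit 31.
  Visit 39.
At 21: go right to 26.
  At 26: go left to 37.
    At 37: go left to 29.
      29 is a leaf — visit 29.
    At 37: no right child.
    Visit 37.
  At 26: go right to 33.
    At 33: go left to 22.
      At 22: go left to 8.
        At 8: no left child.
        At 8: go right to 10.
          10 is a leaf — visit 10.
        Visit 8.
      At 22: go right to 4.
        At 4: go left to 6.
          At 6: no left child.
          At 6: go right to 34.
            34 is a leaf — visit 34.
          Visit 6.
        At 4: no right child.
        Visit 4.
      Visit 22.
    At 33: no right child.
    Visit 33.
  Visit 26.
Visit 21.

12 5 31 39 29 37 10 8 34 6 4 22 33 26 21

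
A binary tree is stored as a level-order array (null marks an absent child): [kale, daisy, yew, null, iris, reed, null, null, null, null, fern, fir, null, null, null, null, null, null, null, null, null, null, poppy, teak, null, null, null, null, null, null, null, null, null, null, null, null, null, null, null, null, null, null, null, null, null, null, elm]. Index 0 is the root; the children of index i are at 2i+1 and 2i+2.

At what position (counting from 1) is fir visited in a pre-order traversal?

9

Pre-order visits the node, then its left subtree, then its right subtree.
Visit kale.
At kale: go left to daisy.
  Visit daisy.
  At daisy: no left child.
  At daisy: go right to iris.
    Visit iris.
    At iris: no left child.
    At iris: go right to fern.
      Visit fern.
      At fern: no left child.
      At fern: go right to poppy.
        Visit poppy.
        At poppy: no left child.
        At poppy: go right to elm.
          elm is a leaf — visit elm.
At kale: go right to yew.
  Visit yew.
  At yew: go left to reed.
    Visit reed.
    At reed: go left to fir.
      Visit fir.
      At fir: go left to teak.
        teak is a leaf — visit teak.
      At fir: no right child.
    At reed: no right child.
  At yew: no right child.
Full pre-order sequence: kale, daisy, iris, fern, poppy, elm, yew, reed, fir, teak.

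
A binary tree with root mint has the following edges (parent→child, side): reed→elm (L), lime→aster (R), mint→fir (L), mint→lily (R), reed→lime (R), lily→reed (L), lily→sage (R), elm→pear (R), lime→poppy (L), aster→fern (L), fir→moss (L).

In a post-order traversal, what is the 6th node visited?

fern

Post-order visits the left subtree, then the right subtree, then the node.
At mint: go left to fir.
  At fir: go left to moss.
    moss is a leaf — visit moss.
  At fir: no right child.
  Visit fir.
At mint: go right to lily.
  At lily: go left to reed.
    At reed: go left to elm.
      At elm: no left child.
      At elm: go right to pear.
        pear is a leaf — visit pear.
      Visit elm.
    At reed: go right to lime.
      At lime: go left to poppy.
        poppy is a leaf — visit poppy.
      At lime: go right to aster.
        At aster: go left to fern.
          fern is a leaf — visit fern.
        At aster: no right child.
        Visit aster.
      Visit lime.
    Visit reed.
  At lily: go right to sage.
    sage is a leaf — visit sage.
  Visit lily.
Visit mint.
Full post-order sequence: moss, fir, pear, elm, poppy, fern, aster, lime, reed, sage, lily, mint.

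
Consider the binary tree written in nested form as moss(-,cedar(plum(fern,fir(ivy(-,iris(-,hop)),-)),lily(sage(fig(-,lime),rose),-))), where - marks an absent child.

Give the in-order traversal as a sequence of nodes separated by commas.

moss, fern, plum, ivy, iris, hop, fir, cedar, fig, lime, sage, rose, lily

In-order visits the left subtree, then the node, then the right subtree.
At moss: no left child.
Visit moss.
At moss: go right to cedar.
  At cedar: go left to plum.
    At plum: go left to fern.
      fern is a leaf — visit fern.
    Visit plum.
    At plum: go right to fir.
      At fir: go left to ivy.
        At ivy: no left child.
        Visit ivy.
        At ivy: go right to iris.
          At iris: no left child.
          Visit iris.
          At iris: go right to hop.
            hop is a leaf — visit hop.
      Visit fir.
      At fir: no right child.
  Visit cedar.
  At cedar: go right to lily.
    At lily: go left to sage.
      At sage: go left to fig.
        At fig: no left child.
        Visit fig.
        At fig: go right to lime.
          lime is a leaf — visit lime.
      Visit sage.
      At sage: go right to rose.
        rose is a leaf — visit rose.
    Visit lily.
    At lily: no right child.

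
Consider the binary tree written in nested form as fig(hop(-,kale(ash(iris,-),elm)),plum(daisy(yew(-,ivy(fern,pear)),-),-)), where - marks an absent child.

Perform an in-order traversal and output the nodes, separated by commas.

In-order visits the left subtree, then the node, then the right subtree.
At fig: go left to hop.
  At hop: no left child.
  Visit hop.
  At hop: go right to kale.
    At kale: go left to ash.
      At ash: go left to iris.
        iris is a leaf — visit iris.
      Visit ash.
      At ash: no right child.
    Visit kale.
    At kale: go right to elm.
      elm is a leaf — visit elm.
Visit fig.
At fig: go right to plum.
  At plum: go left to daisy.
    At daisy: go left to yew.
      At yew: no left child.
      Visit yew.
      At yew: go right to ivy.
        At ivy: go left to fern.
          fern is a leaf — visit fern.
        Visit ivy.
        At ivy: go right to pear.
          pear is a leaf — visit pear.
    Visit daisy.
    At daisy: no right child.
  Visit plum.
  At plum: no right child.

hop, iris, ash, kale, elm, fig, yew, fern, ivy, pear, daisy, plum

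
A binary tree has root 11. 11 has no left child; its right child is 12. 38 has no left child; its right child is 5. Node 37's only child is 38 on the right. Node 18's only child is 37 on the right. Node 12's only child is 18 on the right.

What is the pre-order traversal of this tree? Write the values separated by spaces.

Pre-order visits the node, then its left subtree, then its right subtree.
Visit 11.
At 11: no left child.
At 11: go right to 12.
  Visit 12.
  At 12: no left child.
  At 12: go right to 18.
    Visit 18.
    At 18: no left child.
    At 18: go right to 37.
      Visit 37.
      At 37: no left child.
      At 37: go right to 38.
        Visit 38.
        At 38: no left child.
        At 38: go right to 5.
          5 is a leaf — visit 5.

11 12 18 37 38 5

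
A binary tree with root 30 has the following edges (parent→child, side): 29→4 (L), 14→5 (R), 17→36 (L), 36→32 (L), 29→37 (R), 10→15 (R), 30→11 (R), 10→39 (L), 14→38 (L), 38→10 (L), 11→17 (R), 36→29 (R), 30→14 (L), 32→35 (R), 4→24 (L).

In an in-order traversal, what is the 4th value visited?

38

In-order visits the left subtree, then the node, then the right subtree.
At 30: go left to 14.
  At 14: go left to 38.
    At 38: go left to 10.
      At 10: go left to 39.
        39 is a leaf — visit 39.
      Visit 10.
      At 10: go right to 15.
        15 is a leaf — visit 15.
    Visit 38.
    At 38: no right child.
  Visit 14.
  At 14: go right to 5.
    5 is a leaf — visit 5.
Visit 30.
At 30: go right to 11.
  At 11: no left child.
  Visit 11.
  At 11: go right to 17.
    At 17: go left to 36.
      At 36: go left to 32.
        At 32: no left child.
        Visit 32.
        At 32: go right to 35.
          35 is a leaf — visit 35.
      Visit 36.
      At 36: go right to 29.
        At 29: go left to 4.
          At 4: go left to 24.
            24 is a leaf — visit 24.
          Visit 4.
          At 4: no right child.
        Visit 29.
        At 29: go right to 37.
          37 is a leaf — visit 37.
    Visit 17.
    At 17: no right child.
Full in-order sequence: 39, 10, 15, 38, 14, 5, 30, 11, 32, 35, 36, 24, 4, 29, 37, 17.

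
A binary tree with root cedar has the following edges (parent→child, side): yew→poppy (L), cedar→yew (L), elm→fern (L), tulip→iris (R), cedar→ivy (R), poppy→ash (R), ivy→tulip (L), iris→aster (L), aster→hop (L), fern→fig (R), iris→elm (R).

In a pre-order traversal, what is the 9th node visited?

Pre-order visits the node, then its left subtree, then its right subtree.
Visit cedar.
At cedar: go left to yew.
  Visit yew.
  At yew: go left to poppy.
    Visit poppy.
    At poppy: no left child.
    At poppy: go right to ash.
      ash is a leaf — visit ash.
  At yew: no right child.
At cedar: go right to ivy.
  Visit ivy.
  At ivy: go left to tulip.
    Visit tulip.
    At tulip: no left child.
    At tulip: go right to iris.
      Visit iris.
      At iris: go left to aster.
        Visit aster.
        At aster: go left to hop.
          hop is a leaf — visit hop.
        At aster: no right child.
      At iris: go right to elm.
        Visit elm.
        At elm: go left to fern.
          Visit fern.
          At fern: no left child.
          At fern: go right to fig.
            fig is a leaf — visit fig.
        At elm: no right child.
  At ivy: no right child.
Full pre-order sequence: cedar, yew, poppy, ash, ivy, tulip, iris, aster, hop, elm, fern, fig.

hop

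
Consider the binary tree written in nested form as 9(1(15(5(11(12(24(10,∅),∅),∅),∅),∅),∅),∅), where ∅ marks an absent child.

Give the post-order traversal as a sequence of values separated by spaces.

Post-order visits the left subtree, then the right subtree, then the node.
At 9: go left to 1.
  At 1: go left to 15.
    At 15: go left to 5.
      At 5: go left to 11.
        At 11: go left to 12.
          At 12: go left to 24.
            At 24: go left to 10.
              10 is a leaf — visit 10.
            At 24: no right child.
            Visit 24.
          At 12: no right child.
          Visit 12.
        At 11: no right child.
        Visit 11.
      At 5: no right child.
      Visit 5.
    At 15: no right child.
    Visit 15.
  At 1: no right child.
  Visit 1.
At 9: no right child.
Visit 9.

10 24 12 11 5 15 1 9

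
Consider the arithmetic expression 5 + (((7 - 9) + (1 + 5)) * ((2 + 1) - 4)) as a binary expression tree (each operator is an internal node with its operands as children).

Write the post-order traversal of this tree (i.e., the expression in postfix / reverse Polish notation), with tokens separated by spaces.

5 7 9 - 1 5 + + 2 1 + 4 - * +

Post-order on an expression tree gives postfix notation: for each operator, emit left operand, right operand, then the operator.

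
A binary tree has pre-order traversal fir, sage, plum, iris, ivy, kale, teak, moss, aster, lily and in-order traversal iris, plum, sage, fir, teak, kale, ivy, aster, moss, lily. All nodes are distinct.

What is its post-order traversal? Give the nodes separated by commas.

The first element of pre-order is the root; it splits in-order into left and right subtrees.
Root fir: left subtree has 3 nodes {iris, plum, sage}, right has 6 {teak, kale, ivy, aster, moss, lily}.
  Root sage: left subtree has 2 nodes {iris, plum}, right has 0 { }.
    Root plum: left subtree has 1 node {iris}, right has 0 { }.
  Root ivy: left subtree has 2 nodes {teak, kale}, right has 3 {aster, moss, lily}.
    Root kale: left subtree has 1 node {teak}, right has 0 { }.
    Root moss: left subtree has 1 node {aster}, right has 1 {lily}.

iris, plum, sage, teak, kale, aster, lily, moss, ivy, fir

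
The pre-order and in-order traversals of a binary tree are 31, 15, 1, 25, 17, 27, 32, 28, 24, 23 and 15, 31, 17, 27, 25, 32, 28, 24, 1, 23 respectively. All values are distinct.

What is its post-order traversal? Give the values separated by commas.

15, 27, 17, 24, 28, 32, 25, 23, 1, 31

The first element of pre-order is the root; it splits in-order into left and right subtrees.
Root 31: left subtree has 1 node {15}, right has 8 {17, 27, 25, 32, 28, 24, 1, 23}.
  Root 1: left subtree has 6 nodes {17, 27, 25, 32, 28, 24}, right has 1 {23}.
    Root 25: left subtree has 2 nodes {17, 27}, right has 3 {32, 28, 24}.
      Root 17: left subtree has 0 nodes { }, right has 1 {27}.
      Root 32: left subtree has 0 nodes { }, right has 2 {28, 24}.
        Root 28: left subtree has 0 nodes { }, right has 1 {24}.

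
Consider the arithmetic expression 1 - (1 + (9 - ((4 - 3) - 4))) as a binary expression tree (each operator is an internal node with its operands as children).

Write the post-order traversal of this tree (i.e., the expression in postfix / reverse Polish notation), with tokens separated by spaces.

1 1 9 4 3 - 4 - - + -

Post-order on an expression tree gives postfix notation: for each operator, emit left operand, right operand, then the operator.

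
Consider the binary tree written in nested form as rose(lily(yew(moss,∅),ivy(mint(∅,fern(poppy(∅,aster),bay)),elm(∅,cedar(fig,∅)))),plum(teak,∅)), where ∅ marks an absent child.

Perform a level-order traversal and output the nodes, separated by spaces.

rose lily plum yew ivy teak moss mint elm fern cedar poppy bay fig aster

Level-order visits nodes level by level from the root, left to right within each level.
Level 0: rose
Level 1: lily, plum
Level 2: yew, ivy, teak
Level 3: moss, mint, elm
Level 4: fern, cedar
Level 5: poppy, bay, fig
Level 6: aster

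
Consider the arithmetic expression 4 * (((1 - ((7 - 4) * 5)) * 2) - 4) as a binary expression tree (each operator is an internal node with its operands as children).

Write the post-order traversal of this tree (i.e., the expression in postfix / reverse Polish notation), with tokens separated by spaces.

Post-order on an expression tree gives postfix notation: for each operator, emit left operand, right operand, then the operator.

4 1 7 4 - 5 * - 2 * 4 - *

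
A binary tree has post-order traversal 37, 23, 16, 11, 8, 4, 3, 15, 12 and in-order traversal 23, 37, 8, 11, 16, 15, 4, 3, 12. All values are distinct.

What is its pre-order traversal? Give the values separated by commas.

12, 15, 8, 23, 37, 11, 16, 3, 4

The last element of post-order is the root; it splits in-order into left and right subtrees.
Root 12: left subtree has 8 nodes {23, 37, 8, 11, 16, 15, 4, 3}, right has 0 { }.
  Root 15: left subtree has 5 nodes {23, 37, 8, 11, 16}, right has 2 {4, 3}.
    Root 8: left subtree has 2 nodes {23, 37}, right has 2 {11, 16}.
      Root 23: left subtree has 0 nodes { }, right has 1 {37}.
      Root 11: left subtree has 0 nodes { }, right has 1 {16}.
    Root 3: left subtree has 1 node {4}, right has 0 { }.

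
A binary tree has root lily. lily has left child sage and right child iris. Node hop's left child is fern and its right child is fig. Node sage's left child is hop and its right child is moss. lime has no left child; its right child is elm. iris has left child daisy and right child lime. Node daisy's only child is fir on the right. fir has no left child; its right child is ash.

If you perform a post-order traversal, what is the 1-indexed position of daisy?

8

Post-order visits the left subtree, then the right subtree, then the node.
At lily: go left to sage.
  At sage: go left to hop.
    At hop: go left to fern.
      fern is a leaf — visit fern.
    At hop: go right to fig.
      fig is a leaf — visit fig.
    Visit hop.
  At sage: go right to moss.
    moss is a leaf — visit moss.
  Visit sage.
At lily: go right to iris.
  At iris: go left to daisy.
    At daisy: no left child.
    At daisy: go right to fir.
      At fir: no left child.
      At fir: go right to ash.
        ash is a leaf — visit ash.
      Visit fir.
    Visit daisy.
  At iris: go right to lime.
    At lime: no left child.
    At lime: go right to elm.
      elm is a leaf — visit elm.
    Visit lime.
  Visit iris.
Visit lily.
Full post-order sequence: fern, fig, hop, moss, sage, ash, fir, daisy, elm, lime, iris, lily.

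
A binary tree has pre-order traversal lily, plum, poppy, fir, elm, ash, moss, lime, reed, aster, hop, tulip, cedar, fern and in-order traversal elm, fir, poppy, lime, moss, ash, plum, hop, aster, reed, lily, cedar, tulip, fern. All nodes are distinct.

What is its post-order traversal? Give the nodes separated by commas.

elm, fir, lime, moss, ash, poppy, hop, aster, reed, plum, cedar, fern, tulip, lily

The first element of pre-order is the root; it splits in-order into left and right subtrees.
Root lily: left subtree has 10 nodes {elm, fir, poppy, lime, moss, ash, plum, hop, aster, reed}, right has 3 {cedar, tulip, fern}.
  Root plum: left subtree has 6 nodes {elm, fir, poppy, lime, moss, ash}, right has 3 {hop, aster, reed}.
    Root poppy: left subtree has 2 nodes {elm, fir}, right has 3 {lime, moss, ash}.
      Root fir: left subtree has 1 node {elm}, right has 0 { }.
      Root ash: left subtree has 2 nodes {lime, moss}, right has 0 { }.
        Root moss: left subtree has 1 node {lime}, right has 0 { }.
    Root reed: left subtree has 2 nodes {hop, aster}, right has 0 { }.
      Root aster: left subtree has 1 node {hop}, right has 0 { }.
  Root tulip: left subtree has 1 node {cedar}, right has 1 {fern}.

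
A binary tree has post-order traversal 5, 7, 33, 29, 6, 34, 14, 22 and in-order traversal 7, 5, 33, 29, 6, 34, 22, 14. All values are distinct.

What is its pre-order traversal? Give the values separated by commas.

22, 34, 6, 29, 33, 7, 5, 14

The last element of post-order is the root; it splits in-order into left and right subtrees.
Root 22: left subtree has 6 nodes {7, 5, 33, 29, 6, 34}, right has 1 {14}.
  Root 34: left subtree has 5 nodes {7, 5, 33, 29, 6}, right has 0 { }.
    Root 6: left subtree has 4 nodes {7, 5, 33, 29}, right has 0 { }.
      Root 29: left subtree has 3 nodes {7, 5, 33}, right has 0 { }.
        Root 33: left subtree has 2 nodes {7, 5}, right has 0 { }.
          Root 7: left subtree has 0 nodes { }, right has 1 {5}.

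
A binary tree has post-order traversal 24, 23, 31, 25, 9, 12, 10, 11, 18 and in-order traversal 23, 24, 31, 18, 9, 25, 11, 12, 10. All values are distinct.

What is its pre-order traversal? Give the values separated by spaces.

18 31 23 24 11 9 25 10 12

The last element of post-order is the root; it splits in-order into left and right subtrees.
Root 18: left subtree has 3 nodes {23, 24, 31}, right has 5 {9, 25, 11, 12, 10}.
  Root 31: left subtree has 2 nodes {23, 24}, right has 0 { }.
    Root 23: left subtree has 0 nodes { }, right has 1 {24}.
  Root 11: left subtree has 2 nodes {9, 25}, right has 2 {12, 10}.
    Root 9: left subtree has 0 nodes { }, right has 1 {25}.
    Root 10: left subtree has 1 node {12}, right has 0 { }.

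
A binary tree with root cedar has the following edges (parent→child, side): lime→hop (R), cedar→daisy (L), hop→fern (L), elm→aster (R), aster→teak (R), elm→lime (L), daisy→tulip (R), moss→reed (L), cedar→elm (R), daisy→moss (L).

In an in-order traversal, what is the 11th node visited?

teak

In-order visits the left subtree, then the node, then the right subtree.
At cedar: go left to daisy.
  At daisy: go left to moss.
    At moss: go left to reed.
      reed is a leaf — visit reed.
    Visit moss.
    At moss: no right child.
  Visit daisy.
  At daisy: go right to tulip.
    tulip is a leaf — visit tulip.
Visit cedar.
At cedar: go right to elm.
  At elm: go left to lime.
    At lime: no left child.
    Visit lime.
    At lime: go right to hop.
      At hop: go left to fern.
        fern is a leaf — visit fern.
      Visit hop.
      At hop: no right child.
  Visit elm.
  At elm: go right to aster.
    At aster: no left child.
    Visit aster.
    At aster: go right to teak.
      teak is a leaf — visit teak.
Full in-order sequence: reed, moss, daisy, tulip, cedar, lime, fern, hop, elm, aster, teak.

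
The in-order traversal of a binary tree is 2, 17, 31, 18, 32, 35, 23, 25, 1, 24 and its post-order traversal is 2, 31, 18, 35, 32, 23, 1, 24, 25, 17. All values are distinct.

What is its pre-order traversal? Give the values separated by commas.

17, 2, 25, 23, 32, 18, 31, 35, 24, 1

The last element of post-order is the root; it splits in-order into left and right subtrees.
Root 17: left subtree has 1 node {2}, right has 8 {31, 18, 32, 35, 23, 25, 1, 24}.
  Root 25: left subtree has 5 nodes {31, 18, 32, 35, 23}, right has 2 {1, 24}.
    Root 23: left subtree has 4 nodes {31, 18, 32, 35}, right has 0 { }.
      Root 32: left subtree has 2 nodes {31, 18}, right has 1 {35}.
        Root 18: left subtree has 1 node {31}, right has 0 { }.
    Root 24: left subtree has 1 node {1}, right has 0 { }.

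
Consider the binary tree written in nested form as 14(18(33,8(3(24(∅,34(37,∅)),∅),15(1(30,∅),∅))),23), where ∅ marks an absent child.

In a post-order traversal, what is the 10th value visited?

Post-order visits the left subtree, then the right subtree, then the node.
At 14: go left to 18.
  At 18: go left to 33.
    33 is a leaf — visit 33.
  At 18: go right to 8.
    At 8: go left to 3.
      At 3: go left to 24.
        At 24: no left child.
        At 24: go right to 34.
          At 34: go left to 37.
            37 is a leaf — visit 37.
          At 34: no right child.
          Visit 34.
        Visit 24.
      At 3: no right child.
      Visit 3.
    At 8: go right to 15.
      At 15: go left to 1.
        At 1: go left to 30.
          30 is a leaf — visit 30.
        At 1: no right child.
        Visit 1.
      At 15: no right child.
      Visit 15.
    Visit 8.
  Visit 18.
At 14: go right to 23.
  23 is a leaf — visit 23.
Visit 14.
Full post-order sequence: 33, 37, 34, 24, 3, 30, 1, 15, 8, 18, 23, 14.

18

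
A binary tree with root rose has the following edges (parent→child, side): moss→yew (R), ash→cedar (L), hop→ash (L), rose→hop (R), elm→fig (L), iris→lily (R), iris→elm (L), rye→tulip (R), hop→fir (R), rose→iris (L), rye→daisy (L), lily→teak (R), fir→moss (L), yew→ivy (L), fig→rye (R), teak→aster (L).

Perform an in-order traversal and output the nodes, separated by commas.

In-order visits the left subtree, then the node, then the right subtree.
At rose: go left to iris.
  At iris: go left to elm.
    At elm: go left to fig.
      At fig: no left child.
      Visit fig.
      At fig: go right to rye.
        At rye: go left to daisy.
          daisy is a leaf — visit daisy.
        Visit rye.
        At rye: go right to tulip.
          tulip is a leaf — visit tulip.
    Visit elm.
    At elm: no right child.
  Visit iris.
  At iris: go right to lily.
    At lily: no left child.
    Visit lily.
    At lily: go right to teak.
      At teak: go left to aster.
        aster is a leaf — visit aster.
      Visit teak.
      At teak: no right child.
Visit rose.
At rose: go right to hop.
  At hop: go left to ash.
    At ash: go left to cedar.
      cedar is a leaf — visit cedar.
    Visit ash.
    At ash: no right child.
  Visit hop.
  At hop: go right to fir.
    At fir: go left to moss.
      At moss: no left child.
      Visit moss.
      At moss: go right to yew.
        At yew: go left to ivy.
          ivy is a leaf — visit ivy.
        Visit yew.
        At yew: no right child.
    Visit fir.
    At fir: no right child.

fig, daisy, rye, tulip, elm, iris, lily, aster, teak, rose, cedar, ash, hop, moss, ivy, yew, fir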